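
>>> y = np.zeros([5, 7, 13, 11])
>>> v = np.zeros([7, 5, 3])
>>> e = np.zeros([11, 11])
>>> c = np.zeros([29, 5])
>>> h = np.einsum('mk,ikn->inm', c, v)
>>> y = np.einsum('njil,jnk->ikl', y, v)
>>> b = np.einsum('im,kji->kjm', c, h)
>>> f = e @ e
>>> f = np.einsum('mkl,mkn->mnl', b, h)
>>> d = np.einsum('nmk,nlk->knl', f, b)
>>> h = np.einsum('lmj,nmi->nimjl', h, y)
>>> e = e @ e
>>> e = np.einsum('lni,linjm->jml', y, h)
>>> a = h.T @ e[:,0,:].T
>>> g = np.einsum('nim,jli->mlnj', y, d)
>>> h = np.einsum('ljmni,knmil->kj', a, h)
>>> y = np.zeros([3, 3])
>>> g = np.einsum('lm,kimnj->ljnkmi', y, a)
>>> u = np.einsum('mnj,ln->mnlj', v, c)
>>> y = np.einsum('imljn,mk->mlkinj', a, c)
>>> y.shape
(29, 3, 5, 7, 29, 11)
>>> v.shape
(7, 5, 3)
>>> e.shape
(29, 7, 13)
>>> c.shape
(29, 5)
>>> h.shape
(13, 29)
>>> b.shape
(7, 3, 5)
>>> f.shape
(7, 29, 5)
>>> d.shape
(5, 7, 3)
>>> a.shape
(7, 29, 3, 11, 29)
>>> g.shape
(3, 29, 11, 7, 3, 29)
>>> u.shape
(7, 5, 29, 3)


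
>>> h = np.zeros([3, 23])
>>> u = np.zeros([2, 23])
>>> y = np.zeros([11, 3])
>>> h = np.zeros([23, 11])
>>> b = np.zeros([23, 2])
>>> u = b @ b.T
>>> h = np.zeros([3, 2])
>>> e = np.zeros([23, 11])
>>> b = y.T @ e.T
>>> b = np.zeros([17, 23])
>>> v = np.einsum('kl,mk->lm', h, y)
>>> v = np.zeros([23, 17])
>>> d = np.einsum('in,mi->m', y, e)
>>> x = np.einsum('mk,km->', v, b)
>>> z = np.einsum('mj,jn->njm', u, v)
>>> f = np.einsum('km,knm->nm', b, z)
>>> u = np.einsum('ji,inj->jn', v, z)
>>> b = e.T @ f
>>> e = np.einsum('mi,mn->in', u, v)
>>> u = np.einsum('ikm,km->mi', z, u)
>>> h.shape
(3, 2)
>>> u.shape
(23, 17)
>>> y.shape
(11, 3)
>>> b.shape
(11, 23)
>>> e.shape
(23, 17)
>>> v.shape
(23, 17)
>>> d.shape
(23,)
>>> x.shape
()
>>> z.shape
(17, 23, 23)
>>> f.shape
(23, 23)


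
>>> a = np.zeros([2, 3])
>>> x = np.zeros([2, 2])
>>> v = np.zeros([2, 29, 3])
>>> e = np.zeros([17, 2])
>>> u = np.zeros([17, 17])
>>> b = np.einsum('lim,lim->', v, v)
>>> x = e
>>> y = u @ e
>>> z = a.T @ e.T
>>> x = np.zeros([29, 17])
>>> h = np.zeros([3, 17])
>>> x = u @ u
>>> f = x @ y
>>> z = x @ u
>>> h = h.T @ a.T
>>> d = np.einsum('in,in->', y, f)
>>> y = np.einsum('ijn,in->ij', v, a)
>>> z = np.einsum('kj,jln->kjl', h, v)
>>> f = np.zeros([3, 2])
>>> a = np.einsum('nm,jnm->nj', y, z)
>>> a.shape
(2, 17)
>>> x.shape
(17, 17)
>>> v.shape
(2, 29, 3)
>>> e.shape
(17, 2)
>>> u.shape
(17, 17)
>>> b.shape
()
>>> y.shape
(2, 29)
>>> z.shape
(17, 2, 29)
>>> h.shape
(17, 2)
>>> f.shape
(3, 2)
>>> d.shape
()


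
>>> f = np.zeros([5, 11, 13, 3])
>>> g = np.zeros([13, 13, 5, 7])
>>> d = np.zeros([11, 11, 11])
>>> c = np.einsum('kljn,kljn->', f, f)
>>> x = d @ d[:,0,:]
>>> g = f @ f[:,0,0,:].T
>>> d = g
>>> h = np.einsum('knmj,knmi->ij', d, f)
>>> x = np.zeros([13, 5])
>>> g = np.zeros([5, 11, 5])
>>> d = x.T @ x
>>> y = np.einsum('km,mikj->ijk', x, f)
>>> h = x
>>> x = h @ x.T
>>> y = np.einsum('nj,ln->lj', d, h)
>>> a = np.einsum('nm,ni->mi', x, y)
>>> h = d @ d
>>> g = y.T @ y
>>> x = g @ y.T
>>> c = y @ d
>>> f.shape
(5, 11, 13, 3)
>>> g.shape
(5, 5)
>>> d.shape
(5, 5)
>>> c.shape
(13, 5)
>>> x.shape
(5, 13)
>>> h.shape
(5, 5)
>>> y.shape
(13, 5)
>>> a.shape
(13, 5)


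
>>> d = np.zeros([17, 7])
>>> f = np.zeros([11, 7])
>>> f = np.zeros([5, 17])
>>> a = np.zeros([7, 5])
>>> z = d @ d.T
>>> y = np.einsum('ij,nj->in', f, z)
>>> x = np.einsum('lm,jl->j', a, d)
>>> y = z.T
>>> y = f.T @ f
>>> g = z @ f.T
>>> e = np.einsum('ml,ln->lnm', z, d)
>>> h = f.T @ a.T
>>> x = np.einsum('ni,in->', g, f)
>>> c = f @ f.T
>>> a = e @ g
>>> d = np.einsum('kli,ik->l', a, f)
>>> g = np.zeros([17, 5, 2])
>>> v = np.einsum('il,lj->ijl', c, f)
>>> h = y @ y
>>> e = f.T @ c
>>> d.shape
(7,)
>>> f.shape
(5, 17)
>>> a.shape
(17, 7, 5)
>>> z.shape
(17, 17)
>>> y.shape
(17, 17)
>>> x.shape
()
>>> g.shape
(17, 5, 2)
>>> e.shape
(17, 5)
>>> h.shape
(17, 17)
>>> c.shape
(5, 5)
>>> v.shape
(5, 17, 5)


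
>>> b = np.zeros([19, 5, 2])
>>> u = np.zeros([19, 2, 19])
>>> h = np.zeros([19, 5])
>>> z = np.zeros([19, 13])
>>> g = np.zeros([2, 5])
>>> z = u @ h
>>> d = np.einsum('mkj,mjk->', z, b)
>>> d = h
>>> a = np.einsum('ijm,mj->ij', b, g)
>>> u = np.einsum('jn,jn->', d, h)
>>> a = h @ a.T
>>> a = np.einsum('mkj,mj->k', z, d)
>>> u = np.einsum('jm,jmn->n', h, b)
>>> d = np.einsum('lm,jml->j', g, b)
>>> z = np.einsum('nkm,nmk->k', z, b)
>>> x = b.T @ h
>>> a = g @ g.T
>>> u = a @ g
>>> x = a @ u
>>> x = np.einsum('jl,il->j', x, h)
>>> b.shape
(19, 5, 2)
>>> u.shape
(2, 5)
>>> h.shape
(19, 5)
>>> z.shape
(2,)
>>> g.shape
(2, 5)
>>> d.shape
(19,)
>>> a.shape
(2, 2)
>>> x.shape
(2,)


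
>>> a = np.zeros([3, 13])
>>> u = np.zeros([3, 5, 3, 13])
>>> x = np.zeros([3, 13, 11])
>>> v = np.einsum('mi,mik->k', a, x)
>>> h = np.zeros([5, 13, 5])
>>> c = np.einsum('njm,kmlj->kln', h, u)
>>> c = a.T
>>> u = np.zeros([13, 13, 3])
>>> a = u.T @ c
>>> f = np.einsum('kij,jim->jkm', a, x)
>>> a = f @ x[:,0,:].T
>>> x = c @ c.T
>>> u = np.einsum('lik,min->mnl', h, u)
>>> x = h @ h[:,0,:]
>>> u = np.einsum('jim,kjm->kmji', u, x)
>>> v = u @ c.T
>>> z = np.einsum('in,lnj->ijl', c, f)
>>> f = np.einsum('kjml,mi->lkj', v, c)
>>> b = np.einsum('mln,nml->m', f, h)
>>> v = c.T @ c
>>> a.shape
(3, 3, 3)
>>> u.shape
(5, 5, 13, 3)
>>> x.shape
(5, 13, 5)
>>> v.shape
(3, 3)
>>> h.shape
(5, 13, 5)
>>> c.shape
(13, 3)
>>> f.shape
(13, 5, 5)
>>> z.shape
(13, 11, 3)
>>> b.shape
(13,)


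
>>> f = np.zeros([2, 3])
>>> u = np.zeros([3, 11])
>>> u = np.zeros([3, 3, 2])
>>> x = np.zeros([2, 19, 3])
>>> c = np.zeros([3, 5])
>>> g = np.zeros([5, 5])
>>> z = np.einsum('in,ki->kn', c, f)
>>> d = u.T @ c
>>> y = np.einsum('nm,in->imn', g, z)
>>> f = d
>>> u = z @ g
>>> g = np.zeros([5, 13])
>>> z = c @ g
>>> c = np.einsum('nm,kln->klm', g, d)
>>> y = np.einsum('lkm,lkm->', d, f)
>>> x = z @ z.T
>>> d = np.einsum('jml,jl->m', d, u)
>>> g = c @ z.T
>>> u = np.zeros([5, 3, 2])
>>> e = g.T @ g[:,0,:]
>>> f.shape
(2, 3, 5)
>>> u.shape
(5, 3, 2)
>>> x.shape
(3, 3)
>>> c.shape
(2, 3, 13)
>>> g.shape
(2, 3, 3)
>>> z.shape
(3, 13)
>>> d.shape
(3,)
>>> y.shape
()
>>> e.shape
(3, 3, 3)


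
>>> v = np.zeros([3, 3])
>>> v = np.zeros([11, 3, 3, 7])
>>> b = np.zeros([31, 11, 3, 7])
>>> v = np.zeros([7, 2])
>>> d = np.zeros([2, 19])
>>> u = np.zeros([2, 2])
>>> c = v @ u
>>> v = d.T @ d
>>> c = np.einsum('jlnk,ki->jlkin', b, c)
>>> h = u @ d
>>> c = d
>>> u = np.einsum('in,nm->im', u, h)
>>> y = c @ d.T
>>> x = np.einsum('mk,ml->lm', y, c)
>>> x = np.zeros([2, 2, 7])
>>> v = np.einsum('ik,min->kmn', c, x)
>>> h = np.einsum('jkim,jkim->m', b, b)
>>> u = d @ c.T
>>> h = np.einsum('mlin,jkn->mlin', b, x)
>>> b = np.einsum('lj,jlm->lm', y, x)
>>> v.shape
(19, 2, 7)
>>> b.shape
(2, 7)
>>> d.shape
(2, 19)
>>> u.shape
(2, 2)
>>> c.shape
(2, 19)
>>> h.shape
(31, 11, 3, 7)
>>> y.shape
(2, 2)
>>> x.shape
(2, 2, 7)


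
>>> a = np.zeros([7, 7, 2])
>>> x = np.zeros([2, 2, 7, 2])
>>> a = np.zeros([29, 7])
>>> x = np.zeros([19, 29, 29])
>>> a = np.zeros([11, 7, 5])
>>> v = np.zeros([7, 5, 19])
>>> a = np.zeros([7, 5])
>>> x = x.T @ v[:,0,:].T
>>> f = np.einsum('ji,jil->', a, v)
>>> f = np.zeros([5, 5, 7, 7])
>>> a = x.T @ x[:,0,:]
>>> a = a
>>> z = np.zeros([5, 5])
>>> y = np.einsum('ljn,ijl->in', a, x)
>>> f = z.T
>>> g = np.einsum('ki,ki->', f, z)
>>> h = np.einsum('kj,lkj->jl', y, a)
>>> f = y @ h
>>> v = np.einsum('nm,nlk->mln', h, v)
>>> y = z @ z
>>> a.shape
(7, 29, 7)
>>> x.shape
(29, 29, 7)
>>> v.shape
(7, 5, 7)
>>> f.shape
(29, 7)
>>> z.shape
(5, 5)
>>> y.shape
(5, 5)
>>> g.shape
()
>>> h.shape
(7, 7)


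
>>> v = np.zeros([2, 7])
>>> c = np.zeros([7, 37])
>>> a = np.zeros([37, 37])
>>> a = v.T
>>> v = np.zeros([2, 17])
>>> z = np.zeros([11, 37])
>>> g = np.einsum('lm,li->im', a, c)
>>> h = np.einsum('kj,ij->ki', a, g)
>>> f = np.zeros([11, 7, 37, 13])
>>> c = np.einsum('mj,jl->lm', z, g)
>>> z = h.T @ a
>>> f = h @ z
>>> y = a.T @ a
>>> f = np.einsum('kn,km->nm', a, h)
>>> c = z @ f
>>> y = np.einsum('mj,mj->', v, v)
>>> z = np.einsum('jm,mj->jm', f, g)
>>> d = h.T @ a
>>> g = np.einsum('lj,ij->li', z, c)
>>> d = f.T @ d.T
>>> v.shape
(2, 17)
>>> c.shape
(37, 37)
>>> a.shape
(7, 2)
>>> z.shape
(2, 37)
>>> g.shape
(2, 37)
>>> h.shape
(7, 37)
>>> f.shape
(2, 37)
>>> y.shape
()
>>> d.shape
(37, 37)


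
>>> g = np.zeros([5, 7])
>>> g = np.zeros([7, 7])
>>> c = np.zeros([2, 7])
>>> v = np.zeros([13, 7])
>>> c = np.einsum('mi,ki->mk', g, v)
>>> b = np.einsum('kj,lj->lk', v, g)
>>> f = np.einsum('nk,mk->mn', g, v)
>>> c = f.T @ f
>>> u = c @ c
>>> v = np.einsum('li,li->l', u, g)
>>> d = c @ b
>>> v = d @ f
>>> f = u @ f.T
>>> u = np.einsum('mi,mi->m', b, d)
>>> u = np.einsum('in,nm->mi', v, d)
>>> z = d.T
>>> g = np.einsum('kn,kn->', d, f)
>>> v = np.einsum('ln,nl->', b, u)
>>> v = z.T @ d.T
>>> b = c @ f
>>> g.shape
()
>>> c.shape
(7, 7)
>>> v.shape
(7, 7)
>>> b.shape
(7, 13)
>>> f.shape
(7, 13)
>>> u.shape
(13, 7)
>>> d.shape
(7, 13)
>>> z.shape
(13, 7)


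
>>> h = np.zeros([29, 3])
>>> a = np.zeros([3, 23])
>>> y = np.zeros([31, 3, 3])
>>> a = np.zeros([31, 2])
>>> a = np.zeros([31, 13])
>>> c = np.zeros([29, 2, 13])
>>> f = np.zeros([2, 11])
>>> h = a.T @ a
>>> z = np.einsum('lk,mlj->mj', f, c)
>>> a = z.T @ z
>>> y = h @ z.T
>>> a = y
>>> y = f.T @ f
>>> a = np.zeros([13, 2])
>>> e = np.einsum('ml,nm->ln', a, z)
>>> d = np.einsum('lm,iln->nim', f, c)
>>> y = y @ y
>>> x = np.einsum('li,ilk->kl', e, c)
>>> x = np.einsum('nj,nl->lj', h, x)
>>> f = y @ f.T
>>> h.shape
(13, 13)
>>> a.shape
(13, 2)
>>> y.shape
(11, 11)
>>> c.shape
(29, 2, 13)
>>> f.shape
(11, 2)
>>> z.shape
(29, 13)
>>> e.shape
(2, 29)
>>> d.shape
(13, 29, 11)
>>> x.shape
(2, 13)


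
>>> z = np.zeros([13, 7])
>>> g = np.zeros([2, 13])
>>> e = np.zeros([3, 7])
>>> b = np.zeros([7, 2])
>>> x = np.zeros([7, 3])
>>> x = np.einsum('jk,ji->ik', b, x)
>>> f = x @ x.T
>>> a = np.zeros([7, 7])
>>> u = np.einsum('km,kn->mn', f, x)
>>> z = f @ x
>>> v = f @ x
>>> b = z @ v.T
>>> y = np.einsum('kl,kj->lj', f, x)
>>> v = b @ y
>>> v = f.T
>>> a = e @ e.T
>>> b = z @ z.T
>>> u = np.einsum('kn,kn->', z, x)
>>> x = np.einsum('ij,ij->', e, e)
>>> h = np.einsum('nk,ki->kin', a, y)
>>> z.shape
(3, 2)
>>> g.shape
(2, 13)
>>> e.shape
(3, 7)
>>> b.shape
(3, 3)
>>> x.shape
()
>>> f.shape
(3, 3)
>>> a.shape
(3, 3)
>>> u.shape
()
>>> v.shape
(3, 3)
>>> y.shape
(3, 2)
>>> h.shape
(3, 2, 3)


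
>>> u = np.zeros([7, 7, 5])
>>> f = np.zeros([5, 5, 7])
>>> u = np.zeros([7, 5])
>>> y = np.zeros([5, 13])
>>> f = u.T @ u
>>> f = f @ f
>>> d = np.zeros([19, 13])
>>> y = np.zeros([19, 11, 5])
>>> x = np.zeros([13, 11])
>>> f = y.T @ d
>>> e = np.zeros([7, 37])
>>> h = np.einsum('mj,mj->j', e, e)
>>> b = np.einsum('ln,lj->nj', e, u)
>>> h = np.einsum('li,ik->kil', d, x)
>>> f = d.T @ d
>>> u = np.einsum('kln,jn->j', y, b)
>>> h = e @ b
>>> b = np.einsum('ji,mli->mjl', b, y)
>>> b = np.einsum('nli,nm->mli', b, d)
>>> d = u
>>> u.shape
(37,)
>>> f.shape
(13, 13)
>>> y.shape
(19, 11, 5)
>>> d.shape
(37,)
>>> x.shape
(13, 11)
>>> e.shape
(7, 37)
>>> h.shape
(7, 5)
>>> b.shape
(13, 37, 11)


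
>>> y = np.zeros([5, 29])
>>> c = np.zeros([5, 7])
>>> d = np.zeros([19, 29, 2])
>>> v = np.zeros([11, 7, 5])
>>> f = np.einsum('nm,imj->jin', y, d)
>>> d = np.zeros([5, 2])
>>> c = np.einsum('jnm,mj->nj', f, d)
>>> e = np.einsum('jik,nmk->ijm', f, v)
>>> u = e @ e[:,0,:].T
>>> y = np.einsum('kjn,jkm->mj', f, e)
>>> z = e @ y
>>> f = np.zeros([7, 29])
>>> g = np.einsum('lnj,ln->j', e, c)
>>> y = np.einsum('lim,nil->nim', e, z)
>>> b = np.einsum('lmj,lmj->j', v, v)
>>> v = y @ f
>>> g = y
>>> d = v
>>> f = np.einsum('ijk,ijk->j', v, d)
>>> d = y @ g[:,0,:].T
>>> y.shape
(19, 2, 7)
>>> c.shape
(19, 2)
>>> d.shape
(19, 2, 19)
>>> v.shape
(19, 2, 29)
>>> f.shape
(2,)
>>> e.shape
(19, 2, 7)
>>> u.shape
(19, 2, 19)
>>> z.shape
(19, 2, 19)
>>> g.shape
(19, 2, 7)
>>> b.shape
(5,)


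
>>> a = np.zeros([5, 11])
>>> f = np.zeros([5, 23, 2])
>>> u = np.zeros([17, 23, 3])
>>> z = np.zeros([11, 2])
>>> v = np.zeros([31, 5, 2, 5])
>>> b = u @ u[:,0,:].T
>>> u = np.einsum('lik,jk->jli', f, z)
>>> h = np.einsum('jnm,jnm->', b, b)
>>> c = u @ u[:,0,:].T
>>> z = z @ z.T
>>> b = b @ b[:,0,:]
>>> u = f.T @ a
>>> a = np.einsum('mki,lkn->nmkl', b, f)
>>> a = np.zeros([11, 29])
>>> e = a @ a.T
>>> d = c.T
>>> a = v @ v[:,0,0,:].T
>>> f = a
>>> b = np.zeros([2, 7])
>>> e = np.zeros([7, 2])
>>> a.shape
(31, 5, 2, 31)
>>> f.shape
(31, 5, 2, 31)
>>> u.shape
(2, 23, 11)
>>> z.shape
(11, 11)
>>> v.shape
(31, 5, 2, 5)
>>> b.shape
(2, 7)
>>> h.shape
()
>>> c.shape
(11, 5, 11)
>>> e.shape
(7, 2)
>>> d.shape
(11, 5, 11)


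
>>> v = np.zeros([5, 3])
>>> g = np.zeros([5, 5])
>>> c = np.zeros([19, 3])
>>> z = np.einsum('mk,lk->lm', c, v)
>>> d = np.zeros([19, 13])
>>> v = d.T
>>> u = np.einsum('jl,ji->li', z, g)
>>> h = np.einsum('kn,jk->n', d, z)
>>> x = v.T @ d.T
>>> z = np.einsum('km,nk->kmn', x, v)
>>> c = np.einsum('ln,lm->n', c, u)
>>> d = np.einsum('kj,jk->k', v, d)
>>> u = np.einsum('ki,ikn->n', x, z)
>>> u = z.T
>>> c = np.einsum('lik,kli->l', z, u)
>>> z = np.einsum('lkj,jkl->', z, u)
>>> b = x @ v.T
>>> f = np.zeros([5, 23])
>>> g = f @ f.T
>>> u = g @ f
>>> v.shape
(13, 19)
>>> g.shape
(5, 5)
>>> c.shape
(19,)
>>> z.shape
()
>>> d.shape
(13,)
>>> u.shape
(5, 23)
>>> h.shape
(13,)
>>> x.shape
(19, 19)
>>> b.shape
(19, 13)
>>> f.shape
(5, 23)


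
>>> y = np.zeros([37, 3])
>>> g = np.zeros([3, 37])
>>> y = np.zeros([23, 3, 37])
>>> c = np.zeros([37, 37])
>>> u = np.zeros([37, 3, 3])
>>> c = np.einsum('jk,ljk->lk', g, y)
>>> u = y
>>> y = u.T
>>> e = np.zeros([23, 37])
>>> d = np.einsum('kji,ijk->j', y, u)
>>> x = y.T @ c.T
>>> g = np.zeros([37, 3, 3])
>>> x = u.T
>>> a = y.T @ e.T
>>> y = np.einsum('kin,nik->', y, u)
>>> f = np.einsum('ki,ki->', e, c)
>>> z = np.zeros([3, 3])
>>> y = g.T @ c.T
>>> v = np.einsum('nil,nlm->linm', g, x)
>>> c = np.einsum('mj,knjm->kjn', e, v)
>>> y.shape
(3, 3, 23)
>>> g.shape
(37, 3, 3)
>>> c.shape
(3, 37, 3)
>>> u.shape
(23, 3, 37)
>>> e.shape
(23, 37)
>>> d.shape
(3,)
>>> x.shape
(37, 3, 23)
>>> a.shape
(23, 3, 23)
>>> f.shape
()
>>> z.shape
(3, 3)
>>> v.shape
(3, 3, 37, 23)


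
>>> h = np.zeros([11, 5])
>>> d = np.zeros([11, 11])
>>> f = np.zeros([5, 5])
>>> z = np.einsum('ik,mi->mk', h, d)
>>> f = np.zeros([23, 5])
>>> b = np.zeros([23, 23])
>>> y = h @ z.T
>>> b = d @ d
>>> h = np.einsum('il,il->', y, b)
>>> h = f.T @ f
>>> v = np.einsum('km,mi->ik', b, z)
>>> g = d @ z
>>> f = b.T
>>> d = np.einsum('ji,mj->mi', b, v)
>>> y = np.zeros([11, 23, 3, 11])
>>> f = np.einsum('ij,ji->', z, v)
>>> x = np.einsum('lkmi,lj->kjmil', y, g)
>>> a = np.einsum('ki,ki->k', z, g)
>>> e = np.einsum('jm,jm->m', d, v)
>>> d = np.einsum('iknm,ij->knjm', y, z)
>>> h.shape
(5, 5)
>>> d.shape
(23, 3, 5, 11)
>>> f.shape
()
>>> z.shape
(11, 5)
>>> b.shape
(11, 11)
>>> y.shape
(11, 23, 3, 11)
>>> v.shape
(5, 11)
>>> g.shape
(11, 5)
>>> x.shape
(23, 5, 3, 11, 11)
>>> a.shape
(11,)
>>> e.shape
(11,)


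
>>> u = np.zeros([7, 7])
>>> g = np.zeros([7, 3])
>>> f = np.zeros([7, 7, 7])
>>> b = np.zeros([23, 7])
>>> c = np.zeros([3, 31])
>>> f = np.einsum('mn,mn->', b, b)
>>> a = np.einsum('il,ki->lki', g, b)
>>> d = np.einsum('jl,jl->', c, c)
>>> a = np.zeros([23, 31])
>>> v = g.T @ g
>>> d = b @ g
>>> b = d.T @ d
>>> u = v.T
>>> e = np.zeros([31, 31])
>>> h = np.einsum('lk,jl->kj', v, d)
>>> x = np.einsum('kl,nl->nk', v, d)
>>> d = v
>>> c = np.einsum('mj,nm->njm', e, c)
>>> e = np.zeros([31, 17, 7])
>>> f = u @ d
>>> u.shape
(3, 3)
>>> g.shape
(7, 3)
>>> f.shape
(3, 3)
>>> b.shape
(3, 3)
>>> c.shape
(3, 31, 31)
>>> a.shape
(23, 31)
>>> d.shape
(3, 3)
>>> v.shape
(3, 3)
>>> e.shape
(31, 17, 7)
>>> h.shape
(3, 23)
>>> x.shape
(23, 3)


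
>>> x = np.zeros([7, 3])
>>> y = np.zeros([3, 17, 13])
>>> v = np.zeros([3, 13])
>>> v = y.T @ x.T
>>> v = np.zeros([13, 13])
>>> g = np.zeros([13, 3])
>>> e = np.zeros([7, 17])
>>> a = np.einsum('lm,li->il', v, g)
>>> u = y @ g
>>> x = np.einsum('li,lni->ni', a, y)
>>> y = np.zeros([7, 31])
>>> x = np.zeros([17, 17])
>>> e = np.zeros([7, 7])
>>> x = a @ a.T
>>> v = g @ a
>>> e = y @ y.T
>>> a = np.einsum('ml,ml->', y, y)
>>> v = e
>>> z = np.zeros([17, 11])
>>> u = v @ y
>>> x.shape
(3, 3)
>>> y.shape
(7, 31)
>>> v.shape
(7, 7)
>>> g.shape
(13, 3)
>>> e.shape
(7, 7)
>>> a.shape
()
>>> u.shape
(7, 31)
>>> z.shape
(17, 11)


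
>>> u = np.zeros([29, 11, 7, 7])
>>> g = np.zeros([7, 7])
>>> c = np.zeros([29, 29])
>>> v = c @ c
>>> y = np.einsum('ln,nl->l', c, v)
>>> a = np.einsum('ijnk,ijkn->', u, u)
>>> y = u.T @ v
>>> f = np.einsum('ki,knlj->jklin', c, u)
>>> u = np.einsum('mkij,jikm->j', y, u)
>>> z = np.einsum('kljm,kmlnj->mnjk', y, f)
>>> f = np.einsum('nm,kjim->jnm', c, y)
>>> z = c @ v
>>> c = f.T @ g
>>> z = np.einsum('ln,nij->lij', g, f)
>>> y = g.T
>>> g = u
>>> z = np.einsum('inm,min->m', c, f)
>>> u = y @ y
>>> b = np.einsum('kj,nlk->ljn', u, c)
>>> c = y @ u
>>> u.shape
(7, 7)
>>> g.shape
(29,)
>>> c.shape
(7, 7)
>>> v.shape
(29, 29)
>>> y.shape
(7, 7)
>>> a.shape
()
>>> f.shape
(7, 29, 29)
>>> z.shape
(7,)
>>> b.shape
(29, 7, 29)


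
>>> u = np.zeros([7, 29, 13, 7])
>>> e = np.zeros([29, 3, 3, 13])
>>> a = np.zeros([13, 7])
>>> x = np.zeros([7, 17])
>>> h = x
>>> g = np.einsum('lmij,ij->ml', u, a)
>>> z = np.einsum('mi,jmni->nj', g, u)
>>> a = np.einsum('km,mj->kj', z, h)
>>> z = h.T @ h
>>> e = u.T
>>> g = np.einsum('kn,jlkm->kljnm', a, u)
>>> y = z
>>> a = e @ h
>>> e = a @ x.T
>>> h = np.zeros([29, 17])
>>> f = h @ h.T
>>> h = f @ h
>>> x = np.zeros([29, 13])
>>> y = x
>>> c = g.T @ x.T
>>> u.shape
(7, 29, 13, 7)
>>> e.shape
(7, 13, 29, 7)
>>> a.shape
(7, 13, 29, 17)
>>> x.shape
(29, 13)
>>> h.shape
(29, 17)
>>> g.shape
(13, 29, 7, 17, 7)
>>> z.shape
(17, 17)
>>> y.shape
(29, 13)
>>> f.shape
(29, 29)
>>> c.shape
(7, 17, 7, 29, 29)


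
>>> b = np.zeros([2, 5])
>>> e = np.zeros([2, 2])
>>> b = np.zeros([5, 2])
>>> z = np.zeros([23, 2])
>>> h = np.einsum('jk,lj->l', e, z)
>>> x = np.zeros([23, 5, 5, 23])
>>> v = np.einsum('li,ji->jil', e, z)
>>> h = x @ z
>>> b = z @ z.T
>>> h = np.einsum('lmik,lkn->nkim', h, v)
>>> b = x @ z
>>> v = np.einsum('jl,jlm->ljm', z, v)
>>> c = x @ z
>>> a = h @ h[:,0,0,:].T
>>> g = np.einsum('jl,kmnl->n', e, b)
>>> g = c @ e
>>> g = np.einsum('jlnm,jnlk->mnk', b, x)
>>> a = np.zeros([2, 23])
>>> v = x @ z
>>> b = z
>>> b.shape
(23, 2)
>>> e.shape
(2, 2)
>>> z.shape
(23, 2)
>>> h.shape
(2, 2, 5, 5)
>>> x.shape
(23, 5, 5, 23)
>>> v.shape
(23, 5, 5, 2)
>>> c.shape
(23, 5, 5, 2)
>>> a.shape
(2, 23)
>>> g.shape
(2, 5, 23)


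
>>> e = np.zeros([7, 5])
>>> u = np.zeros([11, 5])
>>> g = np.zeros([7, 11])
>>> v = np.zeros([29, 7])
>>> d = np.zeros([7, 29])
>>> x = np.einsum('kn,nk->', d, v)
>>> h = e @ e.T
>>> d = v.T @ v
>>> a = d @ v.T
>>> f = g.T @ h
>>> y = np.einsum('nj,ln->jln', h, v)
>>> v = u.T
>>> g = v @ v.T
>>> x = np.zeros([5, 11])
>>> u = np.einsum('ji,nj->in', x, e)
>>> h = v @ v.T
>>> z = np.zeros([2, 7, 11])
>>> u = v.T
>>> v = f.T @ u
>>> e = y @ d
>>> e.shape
(7, 29, 7)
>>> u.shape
(11, 5)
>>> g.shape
(5, 5)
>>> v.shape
(7, 5)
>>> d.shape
(7, 7)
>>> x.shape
(5, 11)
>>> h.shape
(5, 5)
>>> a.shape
(7, 29)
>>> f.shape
(11, 7)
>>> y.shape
(7, 29, 7)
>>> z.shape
(2, 7, 11)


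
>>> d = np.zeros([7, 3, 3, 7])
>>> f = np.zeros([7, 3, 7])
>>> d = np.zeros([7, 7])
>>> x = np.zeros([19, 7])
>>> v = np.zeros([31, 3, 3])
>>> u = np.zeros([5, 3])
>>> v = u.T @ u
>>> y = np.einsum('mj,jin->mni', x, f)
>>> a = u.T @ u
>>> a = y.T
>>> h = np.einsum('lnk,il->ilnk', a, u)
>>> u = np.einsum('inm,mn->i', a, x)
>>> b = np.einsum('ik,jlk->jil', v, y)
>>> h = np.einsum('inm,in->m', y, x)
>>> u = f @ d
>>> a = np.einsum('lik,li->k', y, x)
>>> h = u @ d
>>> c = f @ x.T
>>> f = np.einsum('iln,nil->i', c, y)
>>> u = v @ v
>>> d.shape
(7, 7)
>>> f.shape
(7,)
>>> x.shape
(19, 7)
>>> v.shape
(3, 3)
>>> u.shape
(3, 3)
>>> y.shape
(19, 7, 3)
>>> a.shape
(3,)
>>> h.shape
(7, 3, 7)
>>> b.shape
(19, 3, 7)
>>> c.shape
(7, 3, 19)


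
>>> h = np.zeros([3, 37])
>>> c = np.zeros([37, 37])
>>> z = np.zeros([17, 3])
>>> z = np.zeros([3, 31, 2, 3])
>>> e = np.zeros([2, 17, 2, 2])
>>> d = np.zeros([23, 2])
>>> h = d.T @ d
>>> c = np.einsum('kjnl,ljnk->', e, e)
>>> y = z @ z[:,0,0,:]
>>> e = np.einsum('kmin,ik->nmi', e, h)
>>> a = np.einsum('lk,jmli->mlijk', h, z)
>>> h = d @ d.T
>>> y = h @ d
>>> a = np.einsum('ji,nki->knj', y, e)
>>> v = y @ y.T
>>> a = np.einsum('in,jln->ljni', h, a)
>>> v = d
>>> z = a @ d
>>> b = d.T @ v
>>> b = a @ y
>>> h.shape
(23, 23)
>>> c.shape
()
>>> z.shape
(2, 17, 23, 2)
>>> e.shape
(2, 17, 2)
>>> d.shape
(23, 2)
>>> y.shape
(23, 2)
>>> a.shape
(2, 17, 23, 23)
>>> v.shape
(23, 2)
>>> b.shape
(2, 17, 23, 2)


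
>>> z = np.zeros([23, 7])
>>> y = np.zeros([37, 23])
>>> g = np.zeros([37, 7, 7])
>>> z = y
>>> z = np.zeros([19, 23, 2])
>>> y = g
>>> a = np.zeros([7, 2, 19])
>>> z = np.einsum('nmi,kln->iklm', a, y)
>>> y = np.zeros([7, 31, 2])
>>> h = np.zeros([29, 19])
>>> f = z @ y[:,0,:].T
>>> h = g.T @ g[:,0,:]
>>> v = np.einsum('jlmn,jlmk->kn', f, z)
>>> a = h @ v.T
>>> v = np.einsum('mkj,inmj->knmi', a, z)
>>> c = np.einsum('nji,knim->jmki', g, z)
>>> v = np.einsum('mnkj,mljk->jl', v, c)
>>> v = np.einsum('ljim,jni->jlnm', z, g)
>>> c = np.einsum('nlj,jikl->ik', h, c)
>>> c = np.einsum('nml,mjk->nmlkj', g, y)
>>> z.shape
(19, 37, 7, 2)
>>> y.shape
(7, 31, 2)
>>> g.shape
(37, 7, 7)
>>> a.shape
(7, 7, 2)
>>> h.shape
(7, 7, 7)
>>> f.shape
(19, 37, 7, 7)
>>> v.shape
(37, 19, 7, 2)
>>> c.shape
(37, 7, 7, 2, 31)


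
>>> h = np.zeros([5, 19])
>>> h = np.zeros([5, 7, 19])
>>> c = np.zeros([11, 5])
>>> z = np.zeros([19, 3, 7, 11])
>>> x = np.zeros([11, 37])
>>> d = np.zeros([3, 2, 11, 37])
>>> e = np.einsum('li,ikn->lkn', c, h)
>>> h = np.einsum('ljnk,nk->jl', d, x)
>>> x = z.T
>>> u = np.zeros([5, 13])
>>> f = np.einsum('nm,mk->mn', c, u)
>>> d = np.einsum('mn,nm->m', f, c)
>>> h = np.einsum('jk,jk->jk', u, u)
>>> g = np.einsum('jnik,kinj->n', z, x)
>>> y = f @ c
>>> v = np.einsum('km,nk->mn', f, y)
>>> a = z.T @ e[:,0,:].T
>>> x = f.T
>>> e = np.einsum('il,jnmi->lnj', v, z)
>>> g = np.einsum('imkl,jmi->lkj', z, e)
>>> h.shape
(5, 13)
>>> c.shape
(11, 5)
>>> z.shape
(19, 3, 7, 11)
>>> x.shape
(11, 5)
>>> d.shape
(5,)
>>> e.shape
(5, 3, 19)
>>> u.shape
(5, 13)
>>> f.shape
(5, 11)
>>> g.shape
(11, 7, 5)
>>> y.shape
(5, 5)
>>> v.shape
(11, 5)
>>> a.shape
(11, 7, 3, 11)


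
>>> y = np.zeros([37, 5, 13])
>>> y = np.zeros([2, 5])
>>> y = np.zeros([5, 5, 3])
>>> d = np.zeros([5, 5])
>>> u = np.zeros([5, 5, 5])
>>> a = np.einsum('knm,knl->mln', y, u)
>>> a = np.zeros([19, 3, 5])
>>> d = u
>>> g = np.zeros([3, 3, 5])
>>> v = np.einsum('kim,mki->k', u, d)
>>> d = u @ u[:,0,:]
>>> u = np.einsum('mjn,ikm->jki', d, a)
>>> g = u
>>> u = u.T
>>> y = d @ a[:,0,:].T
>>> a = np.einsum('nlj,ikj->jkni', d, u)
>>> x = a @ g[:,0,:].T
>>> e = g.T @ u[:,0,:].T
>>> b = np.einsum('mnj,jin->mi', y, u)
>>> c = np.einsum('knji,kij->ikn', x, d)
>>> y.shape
(5, 5, 19)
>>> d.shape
(5, 5, 5)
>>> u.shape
(19, 3, 5)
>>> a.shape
(5, 3, 5, 19)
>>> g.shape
(5, 3, 19)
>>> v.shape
(5,)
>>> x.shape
(5, 3, 5, 5)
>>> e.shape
(19, 3, 19)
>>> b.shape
(5, 3)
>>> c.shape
(5, 5, 3)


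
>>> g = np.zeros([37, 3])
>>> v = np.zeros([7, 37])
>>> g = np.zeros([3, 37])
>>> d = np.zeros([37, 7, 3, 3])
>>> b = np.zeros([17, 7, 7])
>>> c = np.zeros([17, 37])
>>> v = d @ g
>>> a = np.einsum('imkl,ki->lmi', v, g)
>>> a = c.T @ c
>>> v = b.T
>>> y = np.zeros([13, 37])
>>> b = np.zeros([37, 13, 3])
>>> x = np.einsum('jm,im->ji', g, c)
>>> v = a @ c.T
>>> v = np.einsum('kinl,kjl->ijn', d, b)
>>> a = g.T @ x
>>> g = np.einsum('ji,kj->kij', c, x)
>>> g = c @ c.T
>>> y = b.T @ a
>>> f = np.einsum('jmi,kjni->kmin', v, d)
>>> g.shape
(17, 17)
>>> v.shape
(7, 13, 3)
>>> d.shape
(37, 7, 3, 3)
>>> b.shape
(37, 13, 3)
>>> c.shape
(17, 37)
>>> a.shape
(37, 17)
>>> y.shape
(3, 13, 17)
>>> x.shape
(3, 17)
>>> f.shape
(37, 13, 3, 3)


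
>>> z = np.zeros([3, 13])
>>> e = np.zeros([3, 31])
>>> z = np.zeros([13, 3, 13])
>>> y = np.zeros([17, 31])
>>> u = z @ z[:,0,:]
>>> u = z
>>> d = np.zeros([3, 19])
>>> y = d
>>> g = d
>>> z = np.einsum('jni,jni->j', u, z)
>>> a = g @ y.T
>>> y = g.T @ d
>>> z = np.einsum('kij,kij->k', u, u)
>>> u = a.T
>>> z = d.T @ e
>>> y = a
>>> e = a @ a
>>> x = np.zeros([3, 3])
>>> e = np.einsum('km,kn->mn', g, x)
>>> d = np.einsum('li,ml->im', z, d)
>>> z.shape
(19, 31)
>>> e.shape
(19, 3)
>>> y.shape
(3, 3)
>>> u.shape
(3, 3)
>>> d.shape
(31, 3)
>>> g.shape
(3, 19)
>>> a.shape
(3, 3)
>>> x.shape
(3, 3)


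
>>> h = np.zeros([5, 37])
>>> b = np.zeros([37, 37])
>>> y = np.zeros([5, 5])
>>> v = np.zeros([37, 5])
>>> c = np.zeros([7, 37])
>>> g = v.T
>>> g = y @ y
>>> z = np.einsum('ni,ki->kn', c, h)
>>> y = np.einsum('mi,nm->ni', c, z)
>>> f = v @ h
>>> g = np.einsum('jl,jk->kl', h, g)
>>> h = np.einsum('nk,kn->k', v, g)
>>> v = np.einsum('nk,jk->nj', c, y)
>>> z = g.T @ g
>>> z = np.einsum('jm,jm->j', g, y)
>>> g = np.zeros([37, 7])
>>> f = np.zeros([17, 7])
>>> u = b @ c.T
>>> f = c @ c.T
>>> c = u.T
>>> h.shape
(5,)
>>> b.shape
(37, 37)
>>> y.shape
(5, 37)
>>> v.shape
(7, 5)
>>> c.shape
(7, 37)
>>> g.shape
(37, 7)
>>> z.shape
(5,)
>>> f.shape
(7, 7)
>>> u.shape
(37, 7)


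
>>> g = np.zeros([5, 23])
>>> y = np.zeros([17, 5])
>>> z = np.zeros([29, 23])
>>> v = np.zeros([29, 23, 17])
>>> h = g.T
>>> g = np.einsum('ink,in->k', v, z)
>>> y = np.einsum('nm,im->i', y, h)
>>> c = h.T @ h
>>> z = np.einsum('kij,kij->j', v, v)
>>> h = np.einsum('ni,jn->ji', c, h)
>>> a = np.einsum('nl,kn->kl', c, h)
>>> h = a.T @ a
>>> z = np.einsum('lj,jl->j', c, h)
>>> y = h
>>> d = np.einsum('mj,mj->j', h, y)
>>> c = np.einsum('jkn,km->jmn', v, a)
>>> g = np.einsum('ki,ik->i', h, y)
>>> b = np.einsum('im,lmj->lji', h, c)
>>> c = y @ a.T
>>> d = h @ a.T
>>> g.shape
(5,)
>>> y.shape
(5, 5)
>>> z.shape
(5,)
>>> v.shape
(29, 23, 17)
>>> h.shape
(5, 5)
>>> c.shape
(5, 23)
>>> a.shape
(23, 5)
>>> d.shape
(5, 23)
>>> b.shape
(29, 17, 5)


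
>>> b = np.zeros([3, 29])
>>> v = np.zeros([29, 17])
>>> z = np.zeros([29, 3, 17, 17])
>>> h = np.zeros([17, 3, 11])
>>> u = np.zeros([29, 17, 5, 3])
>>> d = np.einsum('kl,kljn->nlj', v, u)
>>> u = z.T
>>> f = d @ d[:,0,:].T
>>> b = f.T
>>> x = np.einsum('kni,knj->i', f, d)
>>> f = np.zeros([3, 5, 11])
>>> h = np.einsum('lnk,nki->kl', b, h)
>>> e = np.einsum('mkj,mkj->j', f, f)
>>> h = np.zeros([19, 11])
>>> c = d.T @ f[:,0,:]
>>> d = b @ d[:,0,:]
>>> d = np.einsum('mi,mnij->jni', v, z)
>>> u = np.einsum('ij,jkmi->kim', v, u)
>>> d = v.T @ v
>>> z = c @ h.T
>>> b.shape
(3, 17, 3)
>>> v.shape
(29, 17)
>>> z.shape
(5, 17, 19)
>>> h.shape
(19, 11)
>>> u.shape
(17, 29, 3)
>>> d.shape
(17, 17)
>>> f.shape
(3, 5, 11)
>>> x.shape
(3,)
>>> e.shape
(11,)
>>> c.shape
(5, 17, 11)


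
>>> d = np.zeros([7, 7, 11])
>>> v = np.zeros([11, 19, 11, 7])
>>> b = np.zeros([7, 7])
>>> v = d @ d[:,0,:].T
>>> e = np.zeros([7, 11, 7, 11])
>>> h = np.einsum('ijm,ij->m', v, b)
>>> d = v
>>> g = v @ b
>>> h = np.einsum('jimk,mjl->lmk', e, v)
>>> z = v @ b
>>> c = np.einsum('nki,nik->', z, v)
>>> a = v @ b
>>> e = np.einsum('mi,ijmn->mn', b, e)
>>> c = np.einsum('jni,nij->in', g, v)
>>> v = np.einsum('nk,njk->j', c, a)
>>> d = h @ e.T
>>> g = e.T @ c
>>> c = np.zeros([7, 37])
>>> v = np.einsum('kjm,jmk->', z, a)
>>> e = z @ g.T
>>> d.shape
(7, 7, 7)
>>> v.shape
()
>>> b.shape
(7, 7)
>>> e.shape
(7, 7, 11)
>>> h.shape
(7, 7, 11)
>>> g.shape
(11, 7)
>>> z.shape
(7, 7, 7)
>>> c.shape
(7, 37)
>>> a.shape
(7, 7, 7)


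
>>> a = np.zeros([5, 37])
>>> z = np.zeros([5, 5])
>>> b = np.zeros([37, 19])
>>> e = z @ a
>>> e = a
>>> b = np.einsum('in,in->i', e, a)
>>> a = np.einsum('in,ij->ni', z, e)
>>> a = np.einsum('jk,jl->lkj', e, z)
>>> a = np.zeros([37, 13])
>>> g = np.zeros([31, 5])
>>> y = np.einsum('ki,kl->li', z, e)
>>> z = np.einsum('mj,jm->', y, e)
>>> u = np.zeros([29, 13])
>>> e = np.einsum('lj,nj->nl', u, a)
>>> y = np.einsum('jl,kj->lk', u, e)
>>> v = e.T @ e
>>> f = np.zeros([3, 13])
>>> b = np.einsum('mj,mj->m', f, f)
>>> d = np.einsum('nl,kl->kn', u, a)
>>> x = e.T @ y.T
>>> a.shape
(37, 13)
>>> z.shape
()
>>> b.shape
(3,)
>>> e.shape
(37, 29)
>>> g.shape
(31, 5)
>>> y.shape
(13, 37)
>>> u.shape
(29, 13)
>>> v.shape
(29, 29)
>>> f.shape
(3, 13)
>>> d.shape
(37, 29)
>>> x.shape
(29, 13)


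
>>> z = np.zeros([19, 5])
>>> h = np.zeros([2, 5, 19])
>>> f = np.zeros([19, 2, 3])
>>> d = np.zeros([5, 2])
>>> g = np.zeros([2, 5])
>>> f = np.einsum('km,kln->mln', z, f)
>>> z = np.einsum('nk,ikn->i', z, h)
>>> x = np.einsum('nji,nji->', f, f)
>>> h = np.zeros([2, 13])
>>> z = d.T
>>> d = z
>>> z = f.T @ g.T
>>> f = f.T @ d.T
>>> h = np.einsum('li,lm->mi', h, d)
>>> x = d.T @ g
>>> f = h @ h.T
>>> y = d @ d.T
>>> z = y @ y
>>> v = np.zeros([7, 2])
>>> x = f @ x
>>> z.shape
(2, 2)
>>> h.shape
(5, 13)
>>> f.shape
(5, 5)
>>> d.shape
(2, 5)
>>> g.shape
(2, 5)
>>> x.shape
(5, 5)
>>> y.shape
(2, 2)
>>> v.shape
(7, 2)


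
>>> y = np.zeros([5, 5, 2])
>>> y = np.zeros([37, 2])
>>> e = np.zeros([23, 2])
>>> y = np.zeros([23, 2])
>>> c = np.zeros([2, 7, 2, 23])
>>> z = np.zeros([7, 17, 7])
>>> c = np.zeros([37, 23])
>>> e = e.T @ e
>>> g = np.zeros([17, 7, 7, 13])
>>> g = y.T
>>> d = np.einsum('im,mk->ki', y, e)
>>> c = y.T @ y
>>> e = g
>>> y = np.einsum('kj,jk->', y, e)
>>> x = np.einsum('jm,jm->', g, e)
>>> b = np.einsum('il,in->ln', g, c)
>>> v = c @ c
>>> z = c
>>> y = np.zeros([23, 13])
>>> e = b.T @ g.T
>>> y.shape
(23, 13)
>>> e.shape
(2, 2)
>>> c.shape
(2, 2)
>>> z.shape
(2, 2)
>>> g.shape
(2, 23)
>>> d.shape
(2, 23)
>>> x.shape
()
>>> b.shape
(23, 2)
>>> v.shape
(2, 2)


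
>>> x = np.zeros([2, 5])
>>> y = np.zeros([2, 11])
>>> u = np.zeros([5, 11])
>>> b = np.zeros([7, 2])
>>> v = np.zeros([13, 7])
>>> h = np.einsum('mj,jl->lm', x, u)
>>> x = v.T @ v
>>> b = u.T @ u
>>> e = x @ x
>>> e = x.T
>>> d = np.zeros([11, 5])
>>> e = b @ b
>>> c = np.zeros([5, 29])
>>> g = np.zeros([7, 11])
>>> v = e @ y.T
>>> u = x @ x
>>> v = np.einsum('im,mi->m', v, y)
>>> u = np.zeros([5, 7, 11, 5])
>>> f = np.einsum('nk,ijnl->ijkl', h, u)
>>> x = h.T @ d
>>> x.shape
(2, 5)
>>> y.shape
(2, 11)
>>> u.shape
(5, 7, 11, 5)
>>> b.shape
(11, 11)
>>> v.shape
(2,)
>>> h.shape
(11, 2)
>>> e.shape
(11, 11)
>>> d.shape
(11, 5)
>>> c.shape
(5, 29)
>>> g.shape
(7, 11)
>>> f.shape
(5, 7, 2, 5)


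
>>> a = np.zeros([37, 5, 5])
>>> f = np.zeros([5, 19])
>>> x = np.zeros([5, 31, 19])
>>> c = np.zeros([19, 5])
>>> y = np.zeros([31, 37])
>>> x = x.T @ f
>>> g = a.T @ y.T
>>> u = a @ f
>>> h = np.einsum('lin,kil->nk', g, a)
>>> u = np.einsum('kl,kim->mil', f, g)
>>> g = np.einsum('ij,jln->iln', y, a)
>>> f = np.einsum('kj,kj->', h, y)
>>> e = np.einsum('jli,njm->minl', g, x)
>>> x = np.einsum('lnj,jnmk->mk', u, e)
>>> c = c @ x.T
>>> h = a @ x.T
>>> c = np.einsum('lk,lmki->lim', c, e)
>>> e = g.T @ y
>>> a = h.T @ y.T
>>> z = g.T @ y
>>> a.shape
(19, 5, 31)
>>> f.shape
()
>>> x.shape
(19, 5)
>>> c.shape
(19, 5, 5)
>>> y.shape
(31, 37)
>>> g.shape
(31, 5, 5)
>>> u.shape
(31, 5, 19)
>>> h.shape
(37, 5, 19)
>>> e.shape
(5, 5, 37)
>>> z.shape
(5, 5, 37)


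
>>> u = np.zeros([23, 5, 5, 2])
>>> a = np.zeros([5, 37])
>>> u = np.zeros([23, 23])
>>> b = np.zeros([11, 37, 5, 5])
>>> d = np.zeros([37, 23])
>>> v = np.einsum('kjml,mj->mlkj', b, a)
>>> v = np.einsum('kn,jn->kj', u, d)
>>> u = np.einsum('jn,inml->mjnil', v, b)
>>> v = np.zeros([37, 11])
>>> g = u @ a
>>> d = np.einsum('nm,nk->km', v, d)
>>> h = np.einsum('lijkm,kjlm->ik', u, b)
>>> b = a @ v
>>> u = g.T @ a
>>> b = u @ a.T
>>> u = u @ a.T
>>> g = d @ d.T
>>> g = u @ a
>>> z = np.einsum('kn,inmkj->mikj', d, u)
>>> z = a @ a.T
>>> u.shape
(37, 11, 37, 23, 5)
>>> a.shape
(5, 37)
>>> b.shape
(37, 11, 37, 23, 5)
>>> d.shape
(23, 11)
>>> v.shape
(37, 11)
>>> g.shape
(37, 11, 37, 23, 37)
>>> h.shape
(23, 11)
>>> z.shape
(5, 5)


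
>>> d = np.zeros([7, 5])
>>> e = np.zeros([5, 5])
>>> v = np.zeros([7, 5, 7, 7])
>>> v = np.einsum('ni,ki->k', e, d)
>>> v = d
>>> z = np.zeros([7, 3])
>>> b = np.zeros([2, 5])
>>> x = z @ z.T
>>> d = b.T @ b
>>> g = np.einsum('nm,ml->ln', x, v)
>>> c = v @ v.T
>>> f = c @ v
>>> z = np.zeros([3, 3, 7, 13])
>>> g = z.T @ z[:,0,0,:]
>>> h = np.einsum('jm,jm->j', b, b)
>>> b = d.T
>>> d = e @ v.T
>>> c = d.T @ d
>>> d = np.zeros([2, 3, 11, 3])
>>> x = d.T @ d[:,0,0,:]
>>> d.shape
(2, 3, 11, 3)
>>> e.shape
(5, 5)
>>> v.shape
(7, 5)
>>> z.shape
(3, 3, 7, 13)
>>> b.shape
(5, 5)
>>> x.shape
(3, 11, 3, 3)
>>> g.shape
(13, 7, 3, 13)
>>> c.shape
(7, 7)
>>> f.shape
(7, 5)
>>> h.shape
(2,)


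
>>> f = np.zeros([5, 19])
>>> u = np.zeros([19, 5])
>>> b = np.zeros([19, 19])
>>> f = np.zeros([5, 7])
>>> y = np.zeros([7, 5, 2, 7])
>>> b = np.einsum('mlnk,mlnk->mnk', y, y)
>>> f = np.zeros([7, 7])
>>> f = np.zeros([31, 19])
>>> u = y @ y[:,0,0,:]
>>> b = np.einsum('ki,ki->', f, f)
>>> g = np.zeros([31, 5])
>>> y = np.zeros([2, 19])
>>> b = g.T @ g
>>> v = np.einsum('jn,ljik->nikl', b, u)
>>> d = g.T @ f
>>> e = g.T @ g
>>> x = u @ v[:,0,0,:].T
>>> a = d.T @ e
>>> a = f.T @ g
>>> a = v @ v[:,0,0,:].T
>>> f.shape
(31, 19)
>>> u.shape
(7, 5, 2, 7)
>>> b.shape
(5, 5)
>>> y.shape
(2, 19)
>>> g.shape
(31, 5)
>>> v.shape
(5, 2, 7, 7)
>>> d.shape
(5, 19)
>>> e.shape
(5, 5)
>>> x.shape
(7, 5, 2, 5)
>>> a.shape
(5, 2, 7, 5)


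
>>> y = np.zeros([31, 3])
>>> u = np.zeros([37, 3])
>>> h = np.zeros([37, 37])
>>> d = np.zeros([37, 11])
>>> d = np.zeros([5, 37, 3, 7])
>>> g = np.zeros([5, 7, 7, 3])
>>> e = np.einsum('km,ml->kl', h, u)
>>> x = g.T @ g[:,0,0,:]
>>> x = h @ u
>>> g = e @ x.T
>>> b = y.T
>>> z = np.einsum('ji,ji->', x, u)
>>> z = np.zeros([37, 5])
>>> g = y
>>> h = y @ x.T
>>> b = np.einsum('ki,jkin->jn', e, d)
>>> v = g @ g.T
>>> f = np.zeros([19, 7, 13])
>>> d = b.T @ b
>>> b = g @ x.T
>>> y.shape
(31, 3)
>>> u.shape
(37, 3)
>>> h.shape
(31, 37)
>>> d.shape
(7, 7)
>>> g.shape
(31, 3)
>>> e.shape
(37, 3)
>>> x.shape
(37, 3)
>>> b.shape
(31, 37)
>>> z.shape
(37, 5)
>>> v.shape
(31, 31)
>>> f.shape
(19, 7, 13)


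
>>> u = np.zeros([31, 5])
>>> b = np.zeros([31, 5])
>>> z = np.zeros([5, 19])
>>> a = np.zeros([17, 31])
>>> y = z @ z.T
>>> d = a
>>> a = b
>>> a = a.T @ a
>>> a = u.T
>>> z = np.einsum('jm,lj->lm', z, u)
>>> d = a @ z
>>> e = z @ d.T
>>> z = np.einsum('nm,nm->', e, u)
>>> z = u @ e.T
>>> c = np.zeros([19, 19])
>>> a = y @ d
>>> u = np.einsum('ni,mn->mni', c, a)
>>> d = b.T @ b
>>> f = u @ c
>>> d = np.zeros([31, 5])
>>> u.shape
(5, 19, 19)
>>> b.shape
(31, 5)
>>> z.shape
(31, 31)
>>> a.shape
(5, 19)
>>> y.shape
(5, 5)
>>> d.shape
(31, 5)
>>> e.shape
(31, 5)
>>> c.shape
(19, 19)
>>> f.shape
(5, 19, 19)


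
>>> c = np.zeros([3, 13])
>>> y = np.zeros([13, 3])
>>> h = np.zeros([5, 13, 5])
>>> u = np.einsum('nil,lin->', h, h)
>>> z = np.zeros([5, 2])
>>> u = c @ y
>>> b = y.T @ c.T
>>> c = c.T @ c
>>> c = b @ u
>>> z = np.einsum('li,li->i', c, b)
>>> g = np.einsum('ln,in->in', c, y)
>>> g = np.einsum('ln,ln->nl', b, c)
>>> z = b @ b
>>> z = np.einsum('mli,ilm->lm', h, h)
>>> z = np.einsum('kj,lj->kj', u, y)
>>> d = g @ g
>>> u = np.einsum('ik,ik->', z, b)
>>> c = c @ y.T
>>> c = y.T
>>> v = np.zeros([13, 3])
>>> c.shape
(3, 13)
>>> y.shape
(13, 3)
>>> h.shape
(5, 13, 5)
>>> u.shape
()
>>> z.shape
(3, 3)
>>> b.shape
(3, 3)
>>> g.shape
(3, 3)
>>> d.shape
(3, 3)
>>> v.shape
(13, 3)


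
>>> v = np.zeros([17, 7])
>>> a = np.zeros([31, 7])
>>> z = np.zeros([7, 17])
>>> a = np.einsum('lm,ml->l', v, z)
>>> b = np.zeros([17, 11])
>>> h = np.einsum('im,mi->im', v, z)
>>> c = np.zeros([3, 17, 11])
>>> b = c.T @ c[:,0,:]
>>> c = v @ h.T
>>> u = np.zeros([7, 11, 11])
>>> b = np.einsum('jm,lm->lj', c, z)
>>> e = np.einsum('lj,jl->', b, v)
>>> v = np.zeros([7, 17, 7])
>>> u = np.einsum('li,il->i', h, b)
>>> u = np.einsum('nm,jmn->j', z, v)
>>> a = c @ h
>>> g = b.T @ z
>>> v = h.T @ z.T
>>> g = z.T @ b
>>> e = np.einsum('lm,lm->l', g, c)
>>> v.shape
(7, 7)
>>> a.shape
(17, 7)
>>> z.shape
(7, 17)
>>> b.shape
(7, 17)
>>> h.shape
(17, 7)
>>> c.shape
(17, 17)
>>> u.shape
(7,)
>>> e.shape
(17,)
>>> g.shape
(17, 17)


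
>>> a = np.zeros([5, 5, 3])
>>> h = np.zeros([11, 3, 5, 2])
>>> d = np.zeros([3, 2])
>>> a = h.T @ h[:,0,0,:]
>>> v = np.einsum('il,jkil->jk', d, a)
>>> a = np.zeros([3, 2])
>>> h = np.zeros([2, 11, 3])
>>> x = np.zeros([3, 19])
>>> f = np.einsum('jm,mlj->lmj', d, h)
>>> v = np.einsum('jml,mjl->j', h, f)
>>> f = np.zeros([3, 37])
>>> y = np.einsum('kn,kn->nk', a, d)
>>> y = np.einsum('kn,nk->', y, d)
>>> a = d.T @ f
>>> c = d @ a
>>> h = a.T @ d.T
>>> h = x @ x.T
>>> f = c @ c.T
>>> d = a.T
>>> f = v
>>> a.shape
(2, 37)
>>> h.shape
(3, 3)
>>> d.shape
(37, 2)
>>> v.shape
(2,)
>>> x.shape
(3, 19)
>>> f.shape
(2,)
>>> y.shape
()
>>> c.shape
(3, 37)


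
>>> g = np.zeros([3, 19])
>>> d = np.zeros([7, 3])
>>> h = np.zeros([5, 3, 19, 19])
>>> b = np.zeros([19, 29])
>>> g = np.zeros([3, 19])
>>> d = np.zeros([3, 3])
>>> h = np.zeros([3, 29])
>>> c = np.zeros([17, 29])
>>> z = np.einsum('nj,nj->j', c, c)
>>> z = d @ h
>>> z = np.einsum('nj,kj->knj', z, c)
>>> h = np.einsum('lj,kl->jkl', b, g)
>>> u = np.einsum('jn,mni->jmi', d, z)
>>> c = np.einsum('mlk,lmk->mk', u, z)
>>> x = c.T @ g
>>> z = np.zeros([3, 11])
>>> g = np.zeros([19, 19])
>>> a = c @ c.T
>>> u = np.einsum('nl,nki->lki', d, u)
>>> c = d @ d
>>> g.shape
(19, 19)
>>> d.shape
(3, 3)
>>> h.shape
(29, 3, 19)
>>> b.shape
(19, 29)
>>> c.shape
(3, 3)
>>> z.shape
(3, 11)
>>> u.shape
(3, 17, 29)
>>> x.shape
(29, 19)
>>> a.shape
(3, 3)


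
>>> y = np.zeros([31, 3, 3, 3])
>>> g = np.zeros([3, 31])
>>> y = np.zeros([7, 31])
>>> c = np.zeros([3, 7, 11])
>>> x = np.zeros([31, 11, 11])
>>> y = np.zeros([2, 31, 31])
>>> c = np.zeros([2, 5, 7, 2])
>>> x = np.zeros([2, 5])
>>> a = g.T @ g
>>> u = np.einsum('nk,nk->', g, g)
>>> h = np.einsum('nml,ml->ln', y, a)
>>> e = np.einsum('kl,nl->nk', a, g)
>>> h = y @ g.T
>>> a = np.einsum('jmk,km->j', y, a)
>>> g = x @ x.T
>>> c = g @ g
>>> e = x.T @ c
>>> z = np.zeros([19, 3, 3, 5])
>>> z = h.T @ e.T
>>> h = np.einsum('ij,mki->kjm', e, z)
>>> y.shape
(2, 31, 31)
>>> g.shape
(2, 2)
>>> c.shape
(2, 2)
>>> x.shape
(2, 5)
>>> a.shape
(2,)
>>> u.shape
()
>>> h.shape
(31, 2, 3)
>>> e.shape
(5, 2)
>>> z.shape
(3, 31, 5)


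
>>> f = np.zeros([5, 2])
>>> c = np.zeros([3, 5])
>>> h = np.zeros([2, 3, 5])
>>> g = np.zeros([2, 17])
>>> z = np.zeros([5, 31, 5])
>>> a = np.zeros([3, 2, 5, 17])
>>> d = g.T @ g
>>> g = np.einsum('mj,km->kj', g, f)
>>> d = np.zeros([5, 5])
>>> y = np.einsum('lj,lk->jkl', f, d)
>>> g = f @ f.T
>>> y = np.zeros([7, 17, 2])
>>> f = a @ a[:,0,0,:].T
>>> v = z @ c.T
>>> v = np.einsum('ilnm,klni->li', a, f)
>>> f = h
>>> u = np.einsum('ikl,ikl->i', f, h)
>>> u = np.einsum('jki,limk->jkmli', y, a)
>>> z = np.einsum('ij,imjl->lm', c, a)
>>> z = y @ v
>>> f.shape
(2, 3, 5)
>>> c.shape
(3, 5)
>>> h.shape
(2, 3, 5)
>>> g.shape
(5, 5)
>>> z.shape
(7, 17, 3)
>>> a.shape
(3, 2, 5, 17)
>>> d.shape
(5, 5)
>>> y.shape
(7, 17, 2)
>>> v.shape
(2, 3)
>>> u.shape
(7, 17, 5, 3, 2)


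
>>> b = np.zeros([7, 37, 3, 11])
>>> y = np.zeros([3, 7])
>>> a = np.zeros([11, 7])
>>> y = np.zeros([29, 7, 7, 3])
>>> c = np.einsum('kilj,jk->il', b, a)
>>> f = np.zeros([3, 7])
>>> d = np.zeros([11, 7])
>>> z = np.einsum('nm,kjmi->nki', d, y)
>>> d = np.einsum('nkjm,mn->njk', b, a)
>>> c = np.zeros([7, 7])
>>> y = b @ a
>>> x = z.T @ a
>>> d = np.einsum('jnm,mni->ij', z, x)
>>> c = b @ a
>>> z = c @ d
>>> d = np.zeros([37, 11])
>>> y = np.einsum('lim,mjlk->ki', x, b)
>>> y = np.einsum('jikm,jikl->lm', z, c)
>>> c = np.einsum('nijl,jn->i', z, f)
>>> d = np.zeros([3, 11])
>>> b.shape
(7, 37, 3, 11)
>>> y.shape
(7, 11)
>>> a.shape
(11, 7)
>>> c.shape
(37,)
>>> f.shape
(3, 7)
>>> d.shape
(3, 11)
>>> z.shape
(7, 37, 3, 11)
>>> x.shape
(3, 29, 7)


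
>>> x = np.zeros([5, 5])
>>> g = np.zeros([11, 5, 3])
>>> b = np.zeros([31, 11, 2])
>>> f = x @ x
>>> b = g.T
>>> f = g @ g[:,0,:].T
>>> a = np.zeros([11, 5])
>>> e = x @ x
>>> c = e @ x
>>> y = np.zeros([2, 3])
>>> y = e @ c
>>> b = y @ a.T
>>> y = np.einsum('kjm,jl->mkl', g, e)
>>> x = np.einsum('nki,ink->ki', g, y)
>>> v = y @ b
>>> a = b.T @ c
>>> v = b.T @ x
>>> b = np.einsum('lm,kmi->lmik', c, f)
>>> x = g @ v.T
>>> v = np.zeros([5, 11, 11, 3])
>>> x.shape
(11, 5, 11)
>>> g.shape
(11, 5, 3)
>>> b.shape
(5, 5, 11, 11)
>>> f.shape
(11, 5, 11)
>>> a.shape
(11, 5)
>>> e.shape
(5, 5)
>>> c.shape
(5, 5)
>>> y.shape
(3, 11, 5)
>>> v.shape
(5, 11, 11, 3)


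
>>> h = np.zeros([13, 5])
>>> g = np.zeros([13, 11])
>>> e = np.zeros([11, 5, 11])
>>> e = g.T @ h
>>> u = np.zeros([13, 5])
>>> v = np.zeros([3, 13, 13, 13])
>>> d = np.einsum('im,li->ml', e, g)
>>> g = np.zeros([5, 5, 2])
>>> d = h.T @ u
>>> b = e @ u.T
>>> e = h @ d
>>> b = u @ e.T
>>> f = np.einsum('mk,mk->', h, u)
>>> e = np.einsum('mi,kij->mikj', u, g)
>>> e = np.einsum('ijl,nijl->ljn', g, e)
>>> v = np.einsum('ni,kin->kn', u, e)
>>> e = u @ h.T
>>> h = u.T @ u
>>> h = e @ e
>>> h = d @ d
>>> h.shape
(5, 5)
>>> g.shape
(5, 5, 2)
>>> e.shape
(13, 13)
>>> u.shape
(13, 5)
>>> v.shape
(2, 13)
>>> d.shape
(5, 5)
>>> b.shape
(13, 13)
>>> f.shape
()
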